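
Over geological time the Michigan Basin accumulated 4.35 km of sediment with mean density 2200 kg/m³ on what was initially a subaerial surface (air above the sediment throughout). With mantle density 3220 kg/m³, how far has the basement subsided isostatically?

Subaerial load: s = t ρ_sed / ρ_m = 4.35 km × 2200/3220 = 2.97 km.

2.97 km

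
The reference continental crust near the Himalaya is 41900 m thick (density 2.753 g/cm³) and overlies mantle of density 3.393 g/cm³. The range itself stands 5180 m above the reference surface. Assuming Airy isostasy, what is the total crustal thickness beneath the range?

69400 m

Root depth r = h ρ_c / (ρ_m − ρ_c) = 5180 m × 2.753 / 0.64 = 22280 m.
Total thickness = T + h + r = 41900 m + 5180 m + 22280 m = 69400 m.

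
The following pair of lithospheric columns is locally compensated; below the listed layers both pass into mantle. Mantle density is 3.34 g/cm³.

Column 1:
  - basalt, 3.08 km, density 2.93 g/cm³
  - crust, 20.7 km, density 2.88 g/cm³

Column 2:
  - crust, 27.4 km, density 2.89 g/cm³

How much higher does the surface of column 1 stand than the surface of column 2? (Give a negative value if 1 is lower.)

−0.463 km

For any compensation level in the mantle, the mantle terms cancel and isostasy reduces to e = (Σt_1 − Σt_2) − (Σ(ρt)_1 − Σ(ρt)_2) / ρ_m.
Σt_1 = 23.78 km; Σt_2 = 27.4 km; Σ(ρt)_1 = 68.6404; Σ(ρt)_2 = 79.186 (in km·g/cm³).
e = (23.78 − 27.4) − (68.6404 − 79.186) / 3.34 = −0.463 km.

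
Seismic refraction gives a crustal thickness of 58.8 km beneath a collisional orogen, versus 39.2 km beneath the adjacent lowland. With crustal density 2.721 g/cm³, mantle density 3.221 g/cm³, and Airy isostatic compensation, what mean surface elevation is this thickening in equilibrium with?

Excess crust Δ = 58.8 km − 39.2 km = 19.6 km, split between elevation h and root r with h + r = Δ.
Airy balance ρ_c h = (ρ_m − ρ_c) r gives r = h ρ_c/(ρ_m − ρ_c), so h (1 + ρ_c/(ρ_m − ρ_c)) = Δ, i.e. h = Δ (ρ_m − ρ_c)/ρ_m.
h = 19.6 km × 0.5/3.221 = 3.04 km.

3.04 km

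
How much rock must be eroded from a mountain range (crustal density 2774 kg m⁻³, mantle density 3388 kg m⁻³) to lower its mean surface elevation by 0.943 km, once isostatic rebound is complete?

Net drop Δ = e − u = e − e ρ_c/ρ_m = e (ρ_m − ρ_c)/ρ_m.
e = Δ ρ_m/(ρ_m − ρ_c) = 0.943 km × 3388/614 = 5.2 km.

5.2 km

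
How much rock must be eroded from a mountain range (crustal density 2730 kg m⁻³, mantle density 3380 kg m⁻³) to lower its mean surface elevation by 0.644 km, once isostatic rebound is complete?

Net drop Δ = e − u = e − e ρ_c/ρ_m = e (ρ_m − ρ_c)/ρ_m.
e = Δ ρ_m/(ρ_m − ρ_c) = 0.644 km × 3380/650 = 3.35 km.

3.35 km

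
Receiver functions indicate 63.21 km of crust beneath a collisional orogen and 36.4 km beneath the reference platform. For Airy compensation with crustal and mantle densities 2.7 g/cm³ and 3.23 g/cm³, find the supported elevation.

4.4 km

Excess crust Δ = 63.21 km − 36.4 km = 26.81 km, split between elevation h and root r with h + r = Δ.
Airy balance ρ_c h = (ρ_m − ρ_c) r gives r = h ρ_c/(ρ_m − ρ_c), so h (1 + ρ_c/(ρ_m − ρ_c)) = Δ, i.e. h = Δ (ρ_m − ρ_c)/ρ_m.
h = 26.81 km × 0.53/3.23 = 4.4 km.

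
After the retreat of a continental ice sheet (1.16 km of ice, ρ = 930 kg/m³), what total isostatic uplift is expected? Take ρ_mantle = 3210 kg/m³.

Removing the load lets mantle flow back in; uplift u satisfies ρ_ice t = ρ_m u.
u = t ρ_ice/ρ_m = 1.16 km × 930/3210 = 0.336 km.

0.336 km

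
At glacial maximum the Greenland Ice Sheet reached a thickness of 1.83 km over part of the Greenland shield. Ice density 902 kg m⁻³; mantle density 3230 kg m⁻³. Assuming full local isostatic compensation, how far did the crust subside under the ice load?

By Archimedes' principle applied to the lithosphere: the ice load ρ_ice t is balanced by mantle displaced below, ρ_m s.
s = t ρ_ice / ρ_m = 1.83 km × 902/3230 = 0.511 km.

0.511 km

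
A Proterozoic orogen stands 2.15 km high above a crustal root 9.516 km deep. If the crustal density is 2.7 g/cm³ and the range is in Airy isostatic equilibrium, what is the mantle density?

Airy balance: ρ_c h = (ρ_m − ρ_c) r → ρ_m = ρ_c (1 + h/r).
ρ_m = 2.7 × (1 + 2.15 km/9.516 km) = 3.31 g/cm³.

3.31 g/cm³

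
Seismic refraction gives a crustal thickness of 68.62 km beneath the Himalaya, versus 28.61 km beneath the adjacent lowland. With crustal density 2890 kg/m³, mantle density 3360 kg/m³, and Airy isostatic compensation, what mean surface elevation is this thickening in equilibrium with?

Excess crust Δ = 68.62 km − 28.61 km = 40.01 km, split between elevation h and root r with h + r = Δ.
Airy balance ρ_c h = (ρ_m − ρ_c) r gives r = h ρ_c/(ρ_m − ρ_c), so h (1 + ρ_c/(ρ_m − ρ_c)) = Δ, i.e. h = Δ (ρ_m − ρ_c)/ρ_m.
h = 40.01 km × 470/3360 = 5.6 km.

5.6 km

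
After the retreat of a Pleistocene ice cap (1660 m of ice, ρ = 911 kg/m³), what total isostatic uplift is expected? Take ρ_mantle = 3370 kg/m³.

449 m

Removing the load lets mantle flow back in; uplift u satisfies ρ_ice t = ρ_m u.
u = t ρ_ice/ρ_m = 1660 m × 911/3370 = 449 m.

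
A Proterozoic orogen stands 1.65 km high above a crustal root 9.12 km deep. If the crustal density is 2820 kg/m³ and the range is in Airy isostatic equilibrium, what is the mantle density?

Airy balance: ρ_c h = (ρ_m − ρ_c) r → ρ_m = ρ_c (1 + h/r).
ρ_m = 2820 × (1 + 1.65 km/9.12 km) = 3330 kg/m³.

3330 kg/m³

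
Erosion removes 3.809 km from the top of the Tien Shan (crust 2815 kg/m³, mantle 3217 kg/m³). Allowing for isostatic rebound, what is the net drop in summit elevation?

0.476 km

Rebound u = e ρ_c/ρ_m = 3.809 km × 2815/3217 = 3.333 km.
Net surface drop = e − u = 3.809 km − 3.333 km = e (ρ_m − ρ_c)/ρ_m = 0.476 km.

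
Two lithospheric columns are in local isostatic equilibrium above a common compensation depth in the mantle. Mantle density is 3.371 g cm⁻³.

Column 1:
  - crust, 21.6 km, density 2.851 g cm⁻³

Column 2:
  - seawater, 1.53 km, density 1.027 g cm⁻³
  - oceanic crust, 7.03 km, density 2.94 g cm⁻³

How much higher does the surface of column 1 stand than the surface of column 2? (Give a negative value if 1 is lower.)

1.37 km

For any compensation level in the mantle, the mantle terms cancel and isostasy reduces to e = (Σt_1 − Σt_2) − (Σ(ρt)_1 − Σ(ρt)_2) / ρ_m.
Σt_1 = 21.6 km; Σt_2 = 8.56 km; Σ(ρt)_1 = 61.5816; Σ(ρt)_2 = 22.23951 (in km·g cm⁻³).
e = (21.6 − 8.56) − (61.5816 − 22.23951) / 3.371 = 1.37 km.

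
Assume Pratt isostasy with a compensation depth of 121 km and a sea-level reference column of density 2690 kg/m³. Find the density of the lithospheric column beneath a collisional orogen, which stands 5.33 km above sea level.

Pratt balance: ρ_ref D = ρ (D + h).
ρ = ρ_ref D/(D + h) = 2690 × 121 km/(121 km + 5.33 km) = 2580 kg/m³.

2580 kg/m³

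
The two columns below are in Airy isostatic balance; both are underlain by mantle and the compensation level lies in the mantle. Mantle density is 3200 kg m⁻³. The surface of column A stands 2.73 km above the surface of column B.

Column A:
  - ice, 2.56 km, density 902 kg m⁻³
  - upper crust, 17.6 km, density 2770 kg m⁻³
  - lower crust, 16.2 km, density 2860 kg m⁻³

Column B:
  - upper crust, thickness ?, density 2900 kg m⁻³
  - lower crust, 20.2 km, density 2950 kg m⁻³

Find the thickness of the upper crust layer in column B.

17.2 km

Take the compensation level at the base of the deeper column (depth z_c below the surface of column A) and equate Σ ρ_i t_i down to z_c; mantle fills any gap and the z_c terms cancel.
Column A: 2.56×902 + 17.6×2770 + 16.2×2860 + (z_c − 36.36)×3200
Column B: 2.73×0 + x×2900 + 20.2×2950 + (z_c − 2.73 − 20.2 − x)×3200
The z_c×3200 term appears on both sides and cancels. Collect the known terms of each column as K = Σ(ρt)_known − 3200 × (depth of known layers): K_A = 97393.12 − 3200×36.36 = −18958.88; K_B = 59590 − 3200×(2.73 + 20.2) = −13786.
Balance: K_A = K_B − x×(3200 − 2900), so x = (K_B − K_A)/(3200 − 2900) = 5172.88/300 = 17.2 km.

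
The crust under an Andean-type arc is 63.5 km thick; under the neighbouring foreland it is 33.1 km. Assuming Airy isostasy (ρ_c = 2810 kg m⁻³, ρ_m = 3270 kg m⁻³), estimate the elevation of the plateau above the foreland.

Excess crust Δ = 63.5 km − 33.1 km = 30.4 km, split between elevation h and root r with h + r = Δ.
Airy balance ρ_c h = (ρ_m − ρ_c) r gives r = h ρ_c/(ρ_m − ρ_c), so h (1 + ρ_c/(ρ_m − ρ_c)) = Δ, i.e. h = Δ (ρ_m − ρ_c)/ρ_m.
h = 30.4 km × 460/3270 = 4.28 km.

4.28 km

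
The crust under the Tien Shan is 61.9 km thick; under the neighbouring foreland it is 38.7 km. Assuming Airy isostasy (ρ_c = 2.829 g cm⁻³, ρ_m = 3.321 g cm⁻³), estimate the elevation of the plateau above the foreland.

3.44 km

Excess crust Δ = 61.9 km − 38.7 km = 23.2 km, split between elevation h and root r with h + r = Δ.
Airy balance ρ_c h = (ρ_m − ρ_c) r gives r = h ρ_c/(ρ_m − ρ_c), so h (1 + ρ_c/(ρ_m − ρ_c)) = Δ, i.e. h = Δ (ρ_m − ρ_c)/ρ_m.
h = 23.2 km × 0.492/3.321 = 3.44 km.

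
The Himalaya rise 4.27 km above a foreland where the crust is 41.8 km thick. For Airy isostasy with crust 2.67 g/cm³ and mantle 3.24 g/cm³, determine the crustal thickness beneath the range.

66.1 km

Root depth r = h ρ_c / (ρ_m − ρ_c) = 4.27 km × 2.67 / 0.57 = 20 km.
Total thickness = T + h + r = 41.8 km + 4.27 km + 20 km = 66.1 km.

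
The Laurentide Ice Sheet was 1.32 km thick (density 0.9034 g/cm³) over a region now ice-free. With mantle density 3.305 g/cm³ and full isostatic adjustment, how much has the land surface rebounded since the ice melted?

Removing the load lets mantle flow back in; uplift u satisfies ρ_ice t = ρ_m u.
u = t ρ_ice/ρ_m = 1.32 km × 0.9034/3.305 = 0.361 km.

0.361 km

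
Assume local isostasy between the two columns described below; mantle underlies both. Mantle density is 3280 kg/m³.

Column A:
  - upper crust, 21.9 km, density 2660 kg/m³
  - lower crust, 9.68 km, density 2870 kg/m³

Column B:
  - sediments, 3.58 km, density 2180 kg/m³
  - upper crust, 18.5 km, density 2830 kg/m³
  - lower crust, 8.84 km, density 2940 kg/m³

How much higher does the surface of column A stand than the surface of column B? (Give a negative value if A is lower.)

For any compensation level in the mantle, the mantle terms cancel and isostasy reduces to e = (Σt_A − Σt_B) − (Σ(ρt)_A − Σ(ρt)_B) / ρ_m.
Σt_A = 31.58 km; Σt_B = 30.92 km; Σ(ρt)_A = 86035.6; Σ(ρt)_B = 86149 (in km·kg/m³).
e = (31.58 − 30.92) − (86035.6 − 86149) / 3280 = 0.695 km.

0.695 km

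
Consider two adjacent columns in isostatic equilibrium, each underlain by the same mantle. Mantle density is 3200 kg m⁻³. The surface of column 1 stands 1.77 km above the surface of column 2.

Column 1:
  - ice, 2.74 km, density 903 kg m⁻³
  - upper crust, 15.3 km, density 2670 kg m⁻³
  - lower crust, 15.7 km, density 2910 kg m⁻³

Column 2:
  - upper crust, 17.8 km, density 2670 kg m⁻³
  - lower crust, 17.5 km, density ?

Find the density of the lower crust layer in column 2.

Take the compensation level at the base of the deeper column (depth z_c below the surface of column 1) and equate Σ ρ_i t_i down to z_c; mantle fills any gap and the z_c terms cancel.
Column 1: 2.74×903 + 15.3×2670 + 15.7×2910 + (z_c − 33.74)×3200
Column 2: 1.77×0 + 17.8×2670 + 17.5×ρ + (z_c − 1.77 − 35.3)×3200
The z_c×3200 term appears on both sides and cancels. Collect the known terms of each column as K = Σ(ρt)_known − 3200 × (depth of known layers): K_1 = 89012.22 − 3200×33.74 = −18955.78; K_2 = 47526 − 3200×(1.77 + 35.3) = −71098.
Balance: K_1 = K_2 + 17.5×ρ, so ρ = (K_1 − K_2)/17.5 = 52142.2/17.5 = 2980 kg m⁻³.

2980 kg m⁻³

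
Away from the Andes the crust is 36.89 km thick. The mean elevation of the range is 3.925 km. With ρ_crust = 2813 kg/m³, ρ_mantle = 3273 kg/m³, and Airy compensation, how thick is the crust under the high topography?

Root depth r = h ρ_c / (ρ_m − ρ_c) = 3.925 km × 2813 / 460 = 24 km.
Total thickness = T + h + r = 36.89 km + 3.925 km + 24 km = 64.8 km.

64.8 km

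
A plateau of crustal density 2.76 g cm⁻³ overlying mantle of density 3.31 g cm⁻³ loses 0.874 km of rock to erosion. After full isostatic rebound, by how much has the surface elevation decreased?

0.145 km

Rebound u = e ρ_c/ρ_m = 0.874 km × 2.76/3.31 = 0.7288 km.
Net surface drop = e − u = 0.874 km − 0.7288 km = e (ρ_m − ρ_c)/ρ_m = 0.145 km.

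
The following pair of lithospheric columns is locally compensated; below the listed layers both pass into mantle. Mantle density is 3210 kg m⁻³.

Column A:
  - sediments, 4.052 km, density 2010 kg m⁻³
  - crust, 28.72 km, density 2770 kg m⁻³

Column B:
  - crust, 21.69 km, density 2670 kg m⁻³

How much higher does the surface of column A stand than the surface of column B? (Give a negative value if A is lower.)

For any compensation level in the mantle, the mantle terms cancel and isostasy reduces to e = (Σt_A − Σt_B) − (Σ(ρt)_A − Σ(ρt)_B) / ρ_m.
Σt_A = 32.772 km; Σt_B = 21.69 km; Σ(ρt)_A = 87698.92; Σ(ρt)_B = 57912.3 (in km·kg m⁻³).
e = (32.772 − 21.69) − (87698.92 − 57912.3) / 3210 = 1.8 km.

1.8 km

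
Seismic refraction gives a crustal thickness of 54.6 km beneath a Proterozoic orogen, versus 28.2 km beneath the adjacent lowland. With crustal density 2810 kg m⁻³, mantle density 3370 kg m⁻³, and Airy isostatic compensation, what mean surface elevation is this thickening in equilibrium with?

Excess crust Δ = 54.6 km − 28.2 km = 26.4 km, split between elevation h and root r with h + r = Δ.
Airy balance ρ_c h = (ρ_m − ρ_c) r gives r = h ρ_c/(ρ_m − ρ_c), so h (1 + ρ_c/(ρ_m − ρ_c)) = Δ, i.e. h = Δ (ρ_m − ρ_c)/ρ_m.
h = 26.4 km × 560/3370 = 4.39 km.

4.39 km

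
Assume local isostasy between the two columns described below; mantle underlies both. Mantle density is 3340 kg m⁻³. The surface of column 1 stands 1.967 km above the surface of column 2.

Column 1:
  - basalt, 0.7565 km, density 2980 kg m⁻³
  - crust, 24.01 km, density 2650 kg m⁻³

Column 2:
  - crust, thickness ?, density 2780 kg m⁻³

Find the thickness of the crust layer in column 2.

18.3 km

Take the compensation level at the base of the deeper column (depth z_c below the surface of column 1) and equate Σ ρ_i t_i down to z_c; mantle fills any gap and the z_c terms cancel.
Column 1: 0.7565×2980 + 24.01×2650 + (z_c − 24.7665)×3340
Column 2: 1.967×0 + x×2780 + (z_c − 1.967 − 0 − x)×3340
The z_c×3340 term appears on both sides and cancels. Collect the known terms of each column as K = Σ(ρt)_known − 3340 × (depth of known layers): K_1 = 65880.87 − 3340×24.7665 = −16839.24; K_2 = 0 − 3340×(1.967 + 0) = −6569.78.
Balance: K_1 = K_2 − x×(3340 − 2780), so x = (K_2 − K_1)/(3340 − 2780) = 10269.5/560 = 18.3 km.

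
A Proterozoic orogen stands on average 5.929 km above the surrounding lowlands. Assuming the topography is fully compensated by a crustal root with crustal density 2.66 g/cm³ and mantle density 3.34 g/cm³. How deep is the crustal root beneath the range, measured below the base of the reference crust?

23.2 km

Balancing pressure at the compensation depth: the weight of the topography is balanced by the buoyancy of the root, ρ_c h = (ρ_m − ρ_c) r.
r = h · ρ_c / (ρ_m − ρ_c) = 5.929 km × 2.66 / (3.34 − 2.66) = 23.2 km.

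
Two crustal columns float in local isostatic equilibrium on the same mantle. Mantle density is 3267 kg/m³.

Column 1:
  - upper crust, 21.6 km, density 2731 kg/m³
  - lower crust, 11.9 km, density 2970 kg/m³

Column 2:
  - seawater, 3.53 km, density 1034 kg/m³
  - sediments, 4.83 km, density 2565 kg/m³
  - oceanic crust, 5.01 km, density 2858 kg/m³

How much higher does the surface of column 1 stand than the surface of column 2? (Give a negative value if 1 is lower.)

0.548 km

For any compensation level in the mantle, the mantle terms cancel and isostasy reduces to e = (Σt_1 − Σt_2) − (Σ(ρt)_1 − Σ(ρt)_2) / ρ_m.
Σt_1 = 33.5 km; Σt_2 = 13.37 km; Σ(ρt)_1 = 94332.6; Σ(ρt)_2 = 30357.55 (in km·kg/m³).
e = (33.5 − 13.37) − (94332.6 − 30357.55) / 3267 = 0.548 km.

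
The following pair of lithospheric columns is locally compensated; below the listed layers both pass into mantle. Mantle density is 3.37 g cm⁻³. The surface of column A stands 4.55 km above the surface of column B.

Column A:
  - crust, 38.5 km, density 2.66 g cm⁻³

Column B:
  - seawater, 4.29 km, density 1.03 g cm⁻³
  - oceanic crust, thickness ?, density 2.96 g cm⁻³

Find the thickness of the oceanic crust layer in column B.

4.79 km

Take the compensation level at the base of the deeper column (depth z_c below the surface of column A) and equate Σ ρ_i t_i down to z_c; mantle fills any gap and the z_c terms cancel.
Column A: 38.5×2.66 + (z_c − 38.5)×3.37
Column B: 4.55×0 + 4.29×1.03 + x×2.96 + (z_c − 4.55 − 4.29 − x)×3.37
The z_c×3.37 term appears on both sides and cancels. Collect the known terms of each column as K = Σ(ρt)_known − 3.37 × (depth of known layers): K_A = 102.41 − 3.37×38.5 = −27.335; K_B = 4.4187 − 3.37×(4.55 + 4.29) = −25.3721.
Balance: K_A = K_B − x×(3.37 − 2.96), so x = (K_B − K_A)/(3.37 − 2.96) = 1.9629/0.41 = 4.79 km.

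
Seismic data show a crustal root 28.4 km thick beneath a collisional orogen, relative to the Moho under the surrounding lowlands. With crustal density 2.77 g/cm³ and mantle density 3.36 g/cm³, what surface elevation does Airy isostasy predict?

By Archimedes' principle applied to the lithosphere: ρ_c h = (ρ_m − ρ_c) r.
h = r (ρ_m − ρ_c) / ρ_c = 28.4 km × (3.36 − 2.77) / 2.77 = 6.05 km.

6.05 km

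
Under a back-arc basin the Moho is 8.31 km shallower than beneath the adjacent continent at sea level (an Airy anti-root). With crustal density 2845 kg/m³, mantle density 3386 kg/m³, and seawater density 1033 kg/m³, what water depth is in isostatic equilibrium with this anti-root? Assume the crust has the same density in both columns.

Replacing a thickness d of crust by seawater at the top must be balanced by replacing crust with mantle at the base: d (ρ_c − ρ_w) = a (ρ_m − ρ_c).
d = a (ρ_m − ρ_c)/(ρ_c − ρ_w) = 8.31 km × 541/1812 = 2.48 km.

2.48 km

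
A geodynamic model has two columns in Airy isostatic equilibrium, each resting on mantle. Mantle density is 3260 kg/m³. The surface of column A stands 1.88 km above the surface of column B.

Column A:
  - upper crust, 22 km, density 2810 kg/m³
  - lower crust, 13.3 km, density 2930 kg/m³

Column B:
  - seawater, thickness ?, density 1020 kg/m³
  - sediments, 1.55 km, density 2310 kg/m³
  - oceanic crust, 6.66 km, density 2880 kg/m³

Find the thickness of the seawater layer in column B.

Take the compensation level at the base of the deeper column (depth z_c below the surface of column A) and equate Σ ρ_i t_i down to z_c; mantle fills any gap and the z_c terms cancel.
Column A: 22×2810 + 13.3×2930 + (z_c − 35.3)×3260
Column B: 1.88×0 + x×1020 + 1.55×2310 + 6.66×2880 + (z_c − 1.88 − 8.21 − x)×3260
The z_c×3260 term appears on both sides and cancels. Collect the known terms of each column as K = Σ(ρt)_known − 3260 × (depth of known layers): K_A = 100789 − 3260×35.3 = −14289; K_B = 22761.3 − 3260×(1.88 + 8.21) = −10132.1.
Balance: K_A = K_B − x×(3260 − 1020), so x = (K_B − K_A)/(3260 − 1020) = 4156.9/2240 = 1.86 km.

1.86 km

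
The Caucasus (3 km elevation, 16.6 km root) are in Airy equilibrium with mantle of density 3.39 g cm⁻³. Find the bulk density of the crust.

ρ_c h = (ρ_m − ρ_c) r → ρ_c (h + r) = ρ_m r → ρ_c = ρ_m r / (h + r).
ρ_c = 3.39 × 16.6 km / (3 km + 16.6 km) = 2.87 g cm⁻³.

2.87 g cm⁻³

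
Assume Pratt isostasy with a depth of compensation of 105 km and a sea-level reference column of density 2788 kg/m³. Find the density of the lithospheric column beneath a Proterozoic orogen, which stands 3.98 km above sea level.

2690 kg/m³

Pratt balance: ρ_ref D = ρ (D + h).
ρ = ρ_ref D/(D + h) = 2788 × 105 km/(105 km + 3.98 km) = 2690 kg/m³.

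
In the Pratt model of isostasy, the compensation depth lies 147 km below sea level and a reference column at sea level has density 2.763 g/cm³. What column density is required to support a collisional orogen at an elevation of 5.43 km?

Pratt balance: ρ_ref D = ρ (D + h).
ρ = ρ_ref D/(D + h) = 2.763 × 147 km/(147 km + 5.43 km) = 2.66 g/cm³.

2.66 g/cm³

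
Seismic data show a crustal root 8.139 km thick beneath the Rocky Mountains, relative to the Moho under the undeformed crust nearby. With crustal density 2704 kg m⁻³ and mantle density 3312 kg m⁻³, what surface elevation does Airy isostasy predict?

1.83 km

For local isostatic compensation: ρ_c h = (ρ_m − ρ_c) r.
h = r (ρ_m − ρ_c) / ρ_c = 8.139 km × (3312 − 2704) / 2704 = 1.83 km.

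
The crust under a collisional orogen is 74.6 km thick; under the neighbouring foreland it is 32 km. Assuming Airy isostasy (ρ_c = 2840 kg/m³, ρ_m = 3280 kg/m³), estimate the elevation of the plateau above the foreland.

5.71 km

Excess crust Δ = 74.6 km − 32 km = 42.6 km, split between elevation h and root r with h + r = Δ.
Airy balance ρ_c h = (ρ_m − ρ_c) r gives r = h ρ_c/(ρ_m − ρ_c), so h (1 + ρ_c/(ρ_m − ρ_c)) = Δ, i.e. h = Δ (ρ_m − ρ_c)/ρ_m.
h = 42.6 km × 440/3280 = 5.71 km.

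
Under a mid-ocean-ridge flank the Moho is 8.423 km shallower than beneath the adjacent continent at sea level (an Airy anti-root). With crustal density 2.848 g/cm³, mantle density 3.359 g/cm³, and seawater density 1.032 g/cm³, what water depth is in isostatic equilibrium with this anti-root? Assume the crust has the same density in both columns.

2.37 km

Replacing a thickness d of crust by seawater at the top must be balanced by replacing crust with mantle at the base: d (ρ_c − ρ_w) = a (ρ_m − ρ_c).
d = a (ρ_m − ρ_c)/(ρ_c − ρ_w) = 8.423 km × 0.511/1.816 = 2.37 km.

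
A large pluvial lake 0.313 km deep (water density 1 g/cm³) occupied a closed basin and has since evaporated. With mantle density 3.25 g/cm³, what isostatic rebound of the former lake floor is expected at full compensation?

u = d ρ_w/ρ_m = 0.313 km × 1/3.25 = 0.0963 km.

0.0963 km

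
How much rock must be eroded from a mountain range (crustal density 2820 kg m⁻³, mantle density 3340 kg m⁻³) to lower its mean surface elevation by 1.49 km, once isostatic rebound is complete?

9.57 km

Net drop Δ = e − u = e − e ρ_c/ρ_m = e (ρ_m − ρ_c)/ρ_m.
e = Δ ρ_m/(ρ_m − ρ_c) = 1.49 km × 3340/520 = 9.57 km.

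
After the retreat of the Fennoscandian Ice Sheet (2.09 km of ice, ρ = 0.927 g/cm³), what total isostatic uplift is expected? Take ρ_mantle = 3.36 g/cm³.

Removing the load lets mantle flow back in; uplift u satisfies ρ_ice t = ρ_m u.
u = t ρ_ice/ρ_m = 2.09 km × 0.927/3.36 = 0.577 km.

0.577 km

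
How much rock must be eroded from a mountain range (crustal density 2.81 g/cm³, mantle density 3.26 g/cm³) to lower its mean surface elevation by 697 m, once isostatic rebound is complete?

Net drop Δ = e − u = e − e ρ_c/ρ_m = e (ρ_m − ρ_c)/ρ_m.
e = Δ ρ_m/(ρ_m − ρ_c) = 697 m × 3.26/0.45 = 5050 m.

5050 m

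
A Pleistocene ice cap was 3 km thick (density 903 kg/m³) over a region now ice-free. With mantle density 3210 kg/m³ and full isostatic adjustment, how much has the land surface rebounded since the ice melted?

0.844 km

Removing the load lets mantle flow back in; uplift u satisfies ρ_ice t = ρ_m u.
u = t ρ_ice/ρ_m = 3 km × 903/3210 = 0.844 km.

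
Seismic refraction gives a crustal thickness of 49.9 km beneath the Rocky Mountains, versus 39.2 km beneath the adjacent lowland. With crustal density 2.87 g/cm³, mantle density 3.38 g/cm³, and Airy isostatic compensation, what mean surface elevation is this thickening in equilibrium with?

Excess crust Δ = 49.9 km − 39.2 km = 10.7 km, split between elevation h and root r with h + r = Δ.
Airy balance ρ_c h = (ρ_m − ρ_c) r gives r = h ρ_c/(ρ_m − ρ_c), so h (1 + ρ_c/(ρ_m − ρ_c)) = Δ, i.e. h = Δ (ρ_m − ρ_c)/ρ_m.
h = 10.7 km × 0.51/3.38 = 1.61 km.

1.61 km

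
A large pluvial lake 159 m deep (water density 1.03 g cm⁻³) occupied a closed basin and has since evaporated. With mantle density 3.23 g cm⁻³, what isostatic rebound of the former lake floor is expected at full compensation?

u = d ρ_w/ρ_m = 159 m × 1.03/3.23 = 50.7 m.

50.7 m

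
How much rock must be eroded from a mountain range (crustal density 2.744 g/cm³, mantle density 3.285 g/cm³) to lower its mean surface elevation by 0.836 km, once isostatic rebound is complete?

5.08 km

Net drop Δ = e − u = e − e ρ_c/ρ_m = e (ρ_m − ρ_c)/ρ_m.
e = Δ ρ_m/(ρ_m − ρ_c) = 0.836 km × 3.285/0.541 = 5.08 km.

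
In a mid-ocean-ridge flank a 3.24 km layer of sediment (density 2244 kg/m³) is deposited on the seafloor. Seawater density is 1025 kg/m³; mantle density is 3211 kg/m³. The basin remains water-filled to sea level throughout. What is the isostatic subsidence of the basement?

Submarine loading: the sediment displaces seawater, and the subsidence is in turn flooded, so s (ρ_m − ρ_w) = t (ρ_sed − ρ_w).
s = 3.24 km × (2244 − 1025) / (3211 − 1025) = 1.81 km.

1.81 km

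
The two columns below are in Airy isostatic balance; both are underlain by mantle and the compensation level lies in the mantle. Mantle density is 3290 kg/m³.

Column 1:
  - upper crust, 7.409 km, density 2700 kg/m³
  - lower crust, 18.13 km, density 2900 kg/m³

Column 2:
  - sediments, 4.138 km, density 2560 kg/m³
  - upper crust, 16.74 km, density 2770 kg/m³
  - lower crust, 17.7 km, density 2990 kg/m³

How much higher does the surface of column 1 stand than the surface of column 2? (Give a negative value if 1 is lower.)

−1.7 km

For any compensation level in the mantle, the mantle terms cancel and isostasy reduces to e = (Σt_1 − Σt_2) − (Σ(ρt)_1 − Σ(ρt)_2) / ρ_m.
Σt_1 = 25.539 km; Σt_2 = 38.578 km; Σ(ρt)_1 = 72581.3; Σ(ρt)_2 = 109886.08 (in km·kg/m³).
e = (25.539 − 38.578) − (72581.3 − 109886.08) / 3290 = −1.7 km.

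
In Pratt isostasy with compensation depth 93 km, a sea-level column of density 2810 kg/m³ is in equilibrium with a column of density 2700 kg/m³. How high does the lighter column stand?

ρ_ref D = ρ (D + h) → h = D (ρ_ref − ρ)/ρ.
h = 93 km × (2810 − 2700)/2700 = 3.79 km.

3.79 km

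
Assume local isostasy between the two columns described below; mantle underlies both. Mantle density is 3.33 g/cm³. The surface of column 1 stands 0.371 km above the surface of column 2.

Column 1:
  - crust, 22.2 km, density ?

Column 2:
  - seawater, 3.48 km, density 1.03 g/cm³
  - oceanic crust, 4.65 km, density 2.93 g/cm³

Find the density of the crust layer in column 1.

2.83 g/cm³

Take the compensation level at the base of the deeper column (depth z_c below the surface of column 1) and equate Σ ρ_i t_i down to z_c; mantle fills any gap and the z_c terms cancel.
Column 1: 22.2×ρ + (z_c − 22.2)×3.33
Column 2: 0.371×0 + 3.48×1.03 + 4.65×2.93 + (z_c − 0.371 − 8.13)×3.33
The z_c×3.33 term appears on both sides and cancels. Collect the known terms of each column as K = Σ(ρt)_known − 3.33 × (depth of known layers): K_1 = 0 − 3.33×22.2 = −73.926; K_2 = 17.2089 − 3.33×(0.371 + 8.13) = −11.09943.
Balance: K_1 + 22.2×ρ = K_2, so ρ = (K_2 − K_1)/22.2 = 62.8266/22.2 = 2.83 g/cm³.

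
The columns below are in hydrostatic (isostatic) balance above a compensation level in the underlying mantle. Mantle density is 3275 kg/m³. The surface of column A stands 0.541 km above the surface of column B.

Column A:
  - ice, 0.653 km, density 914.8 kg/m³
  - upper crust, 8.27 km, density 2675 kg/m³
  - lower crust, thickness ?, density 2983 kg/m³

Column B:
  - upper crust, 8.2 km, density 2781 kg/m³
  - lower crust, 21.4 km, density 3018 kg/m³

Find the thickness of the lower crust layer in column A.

Take the compensation level at the base of the deeper column (depth z_c below the surface of column A) and equate Σ ρ_i t_i down to z_c; mantle fills any gap and the z_c terms cancel.
Column A: 0.653×914.8 + 8.27×2675 + x×2983 + (z_c − 8.923 − x)×3275
Column B: 0.541×0 + 8.2×2781 + 21.4×3018 + (z_c − 0.541 − 29.6)×3275
The z_c×3275 term appears on both sides and cancels. Collect the known terms of each column as K = Σ(ρt)_known − 3275 × (depth of known layers): K_A = 22719.6144 − 3275×8.923 = −6503.2106; K_B = 87389.4 − 3275×(0.541 + 29.6) = −11322.375.
Balance: K_A − x×(3275 − 2983) = K_B, so x = (K_A − K_B)/(3275 − 2983) = 4819.16/292 = 16.5 km.

16.5 km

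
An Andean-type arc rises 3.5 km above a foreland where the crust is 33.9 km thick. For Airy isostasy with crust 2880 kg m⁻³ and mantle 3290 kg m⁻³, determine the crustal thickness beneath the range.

62 km

Root depth r = h ρ_c / (ρ_m − ρ_c) = 3.5 km × 2880 / 410 = 24.59 km.
Total thickness = T + h + r = 33.9 km + 3.5 km + 24.59 km = 62 km.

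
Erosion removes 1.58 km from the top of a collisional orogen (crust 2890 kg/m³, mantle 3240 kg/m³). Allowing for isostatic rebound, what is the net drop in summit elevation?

0.171 km

Rebound u = e ρ_c/ρ_m = 1.58 km × 2890/3240 = 1.409 km.
Net surface drop = e − u = 1.58 km − 1.409 km = e (ρ_m − ρ_c)/ρ_m = 0.171 km.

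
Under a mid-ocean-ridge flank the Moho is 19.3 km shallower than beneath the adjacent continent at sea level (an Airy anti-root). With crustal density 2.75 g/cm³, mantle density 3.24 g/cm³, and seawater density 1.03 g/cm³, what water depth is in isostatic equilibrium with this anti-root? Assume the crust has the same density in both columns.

Replacing a thickness d of crust by seawater at the top must be balanced by replacing crust with mantle at the base: d (ρ_c − ρ_w) = a (ρ_m − ρ_c).
d = a (ρ_m − ρ_c)/(ρ_c − ρ_w) = 19.3 km × 0.49/1.72 = 5.5 km.

5.5 km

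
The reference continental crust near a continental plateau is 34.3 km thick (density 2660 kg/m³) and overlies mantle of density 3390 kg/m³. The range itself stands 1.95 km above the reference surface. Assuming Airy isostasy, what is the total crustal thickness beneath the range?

43.4 km

Root depth r = h ρ_c / (ρ_m − ρ_c) = 1.95 km × 2660 / 730 = 7.105 km.
Total thickness = T + h + r = 34.3 km + 1.95 km + 7.105 km = 43.4 km.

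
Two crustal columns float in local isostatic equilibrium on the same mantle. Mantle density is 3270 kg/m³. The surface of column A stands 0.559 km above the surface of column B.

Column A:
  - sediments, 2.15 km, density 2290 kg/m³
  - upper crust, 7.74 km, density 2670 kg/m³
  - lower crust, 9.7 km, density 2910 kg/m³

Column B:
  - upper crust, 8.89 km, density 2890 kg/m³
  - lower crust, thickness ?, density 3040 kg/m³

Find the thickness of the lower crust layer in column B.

21.9 km

Take the compensation level at the base of the deeper column (depth z_c below the surface of column A) and equate Σ ρ_i t_i down to z_c; mantle fills any gap and the z_c terms cancel.
Column A: 2.15×2290 + 7.74×2670 + 9.7×2910 + (z_c − 19.59)×3270
Column B: 0.559×0 + 8.89×2890 + x×3040 + (z_c − 0.559 − 8.89 − x)×3270
The z_c×3270 term appears on both sides and cancels. Collect the known terms of each column as K = Σ(ρt)_known − 3270 × (depth of known layers): K_A = 53816.3 − 3270×19.59 = −10243; K_B = 25692.1 − 3270×(0.559 + 8.89) = −5206.13.
Balance: K_A = K_B − x×(3270 − 3040), so x = (K_B − K_A)/(3270 − 3040) = 5036.87/230 = 21.9 km.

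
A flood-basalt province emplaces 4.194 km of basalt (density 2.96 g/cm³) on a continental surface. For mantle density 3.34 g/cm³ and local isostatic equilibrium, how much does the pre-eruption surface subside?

Subaerial loading: s = t ρ_load / ρ_m.
s = 4.194 km × 2.96/3.34 = 3.72 km.

3.72 km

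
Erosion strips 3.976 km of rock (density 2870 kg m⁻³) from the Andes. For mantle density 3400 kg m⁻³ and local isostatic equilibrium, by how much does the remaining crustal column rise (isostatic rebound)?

3.36 km

Unloading: uplift u = e ρ_c/ρ_m = 3.976 km × 2870/3400 = 3.36 km.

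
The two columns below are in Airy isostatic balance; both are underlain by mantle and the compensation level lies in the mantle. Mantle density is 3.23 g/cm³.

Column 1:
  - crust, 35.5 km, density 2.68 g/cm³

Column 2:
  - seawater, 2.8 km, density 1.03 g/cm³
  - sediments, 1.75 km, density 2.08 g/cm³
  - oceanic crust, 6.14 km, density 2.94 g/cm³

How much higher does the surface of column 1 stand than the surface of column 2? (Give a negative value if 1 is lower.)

For any compensation level in the mantle, the mantle terms cancel and isostasy reduces to e = (Σt_1 − Σt_2) − (Σ(ρt)_1 − Σ(ρt)_2) / ρ_m.
Σt_1 = 35.5 km; Σt_2 = 10.69 km; Σ(ρt)_1 = 95.14; Σ(ρt)_2 = 24.5756 (in km·g/cm³).
e = (35.5 − 10.69) − (95.14 − 24.5756) / 3.23 = 2.96 km.

2.96 km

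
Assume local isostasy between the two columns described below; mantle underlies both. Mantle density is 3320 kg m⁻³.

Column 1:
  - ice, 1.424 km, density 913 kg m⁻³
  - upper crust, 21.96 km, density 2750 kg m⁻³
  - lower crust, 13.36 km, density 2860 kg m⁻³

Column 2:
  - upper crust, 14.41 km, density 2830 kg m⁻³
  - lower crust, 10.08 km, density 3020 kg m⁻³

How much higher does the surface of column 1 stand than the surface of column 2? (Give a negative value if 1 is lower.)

3.62 km

For any compensation level in the mantle, the mantle terms cancel and isostasy reduces to e = (Σt_1 − Σt_2) − (Σ(ρt)_1 − Σ(ρt)_2) / ρ_m.
Σt_1 = 36.744 km; Σt_2 = 24.49 km; Σ(ρt)_1 = 99899.712; Σ(ρt)_2 = 71221.9 (in km·kg m⁻³).
e = (36.744 − 24.49) − (99899.712 − 71221.9) / 3320 = 3.62 km.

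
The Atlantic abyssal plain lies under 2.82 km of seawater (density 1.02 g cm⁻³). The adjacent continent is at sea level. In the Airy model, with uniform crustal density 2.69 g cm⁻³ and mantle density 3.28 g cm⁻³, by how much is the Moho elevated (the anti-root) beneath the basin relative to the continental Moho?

Equating mass per unit area of the two columns: replacing crust with seawater at the top is compensated by replacing crust with mantle at the base: d (ρ_c − ρ_w) = a (ρ_m − ρ_c).
a = d (ρ_c − ρ_w)/(ρ_m − ρ_c) = 2.82 km × 1.67/0.59 = 7.98 km.

7.98 km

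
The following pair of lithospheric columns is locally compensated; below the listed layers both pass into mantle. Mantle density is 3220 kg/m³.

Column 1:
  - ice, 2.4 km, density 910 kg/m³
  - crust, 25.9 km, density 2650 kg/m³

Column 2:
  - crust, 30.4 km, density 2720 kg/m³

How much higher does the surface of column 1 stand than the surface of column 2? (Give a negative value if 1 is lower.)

1.59 km

For any compensation level in the mantle, the mantle terms cancel and isostasy reduces to e = (Σt_1 − Σt_2) − (Σ(ρt)_1 − Σ(ρt)_2) / ρ_m.
Σt_1 = 28.3 km; Σt_2 = 30.4 km; Σ(ρt)_1 = 70819; Σ(ρt)_2 = 82688 (in km·kg/m³).
e = (28.3 − 30.4) − (70819 − 82688) / 3220 = 1.59 km.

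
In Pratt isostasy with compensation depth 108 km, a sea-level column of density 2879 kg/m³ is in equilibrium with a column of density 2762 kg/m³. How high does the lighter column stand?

4.57 km

ρ_ref D = ρ (D + h) → h = D (ρ_ref − ρ)/ρ.
h = 108 km × (2879 − 2762)/2762 = 4.57 km.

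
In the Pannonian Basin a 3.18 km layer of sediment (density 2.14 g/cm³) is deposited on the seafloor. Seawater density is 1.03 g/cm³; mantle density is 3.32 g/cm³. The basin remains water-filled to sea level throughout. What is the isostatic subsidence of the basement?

Submarine loading: the sediment displaces seawater, and the subsidence is in turn flooded, so s (ρ_m − ρ_w) = t (ρ_sed − ρ_w).
s = 3.18 km × (2.14 − 1.03) / (3.32 − 1.03) = 1.54 km.

1.54 km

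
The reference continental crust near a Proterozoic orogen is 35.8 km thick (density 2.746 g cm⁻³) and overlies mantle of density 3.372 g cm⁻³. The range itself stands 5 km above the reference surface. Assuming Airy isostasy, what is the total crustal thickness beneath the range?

62.7 km

Root depth r = h ρ_c / (ρ_m − ρ_c) = 5 km × 2.746 / 0.626 = 21.93 km.
Total thickness = T + h + r = 35.8 km + 5 km + 21.93 km = 62.7 km.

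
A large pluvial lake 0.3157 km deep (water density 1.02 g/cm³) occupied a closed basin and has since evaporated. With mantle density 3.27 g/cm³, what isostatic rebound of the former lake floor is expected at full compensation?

0.0985 km

u = d ρ_w/ρ_m = 0.3157 km × 1.02/3.27 = 0.0985 km.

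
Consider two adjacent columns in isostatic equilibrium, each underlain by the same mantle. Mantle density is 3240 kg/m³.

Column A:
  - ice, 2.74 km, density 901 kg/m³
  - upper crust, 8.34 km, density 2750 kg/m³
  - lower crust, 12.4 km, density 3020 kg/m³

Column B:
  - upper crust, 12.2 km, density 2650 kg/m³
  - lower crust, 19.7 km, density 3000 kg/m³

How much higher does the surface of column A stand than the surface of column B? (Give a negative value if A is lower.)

0.4 km

For any compensation level in the mantle, the mantle terms cancel and isostasy reduces to e = (Σt_A − Σt_B) − (Σ(ρt)_A − Σ(ρt)_B) / ρ_m.
Σt_A = 23.48 km; Σt_B = 31.9 km; Σ(ρt)_A = 62851.74; Σ(ρt)_B = 91430 (in km·kg/m³).
e = (23.48 − 31.9) − (62851.74 − 91430) / 3240 = 0.4 km.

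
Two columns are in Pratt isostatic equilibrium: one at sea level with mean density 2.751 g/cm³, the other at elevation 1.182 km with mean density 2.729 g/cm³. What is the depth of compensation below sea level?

ρ_ref D = ρ (D + h) → D (ρ_ref − ρ) = ρ h.
D = ρ h/(ρ_ref − ρ) = 2.729 × 1.182 km/(2.751 − 2.729) = 147 km.

147 km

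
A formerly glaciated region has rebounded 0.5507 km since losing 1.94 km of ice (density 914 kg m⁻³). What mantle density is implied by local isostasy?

ρ_m = ρ_ice t / u = 914 × 1.94 km/0.5507 km = 3220 kg m⁻³.

3220 kg m⁻³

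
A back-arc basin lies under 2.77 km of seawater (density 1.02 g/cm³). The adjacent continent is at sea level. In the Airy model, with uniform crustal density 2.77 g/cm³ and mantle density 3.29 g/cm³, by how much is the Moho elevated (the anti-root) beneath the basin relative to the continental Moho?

In Airy isostatic equilibrium: replacing crust with seawater at the top is compensated by replacing crust with mantle at the base: d (ρ_c − ρ_w) = a (ρ_m − ρ_c).
a = d (ρ_c − ρ_w)/(ρ_m − ρ_c) = 2.77 km × 1.75/0.52 = 9.32 km.

9.32 km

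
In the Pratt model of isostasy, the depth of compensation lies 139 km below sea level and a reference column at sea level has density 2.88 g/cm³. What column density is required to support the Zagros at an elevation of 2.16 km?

2.84 g/cm³

Pratt balance: ρ_ref D = ρ (D + h).
ρ = ρ_ref D/(D + h) = 2.88 × 139 km/(139 km + 2.16 km) = 2.84 g/cm³.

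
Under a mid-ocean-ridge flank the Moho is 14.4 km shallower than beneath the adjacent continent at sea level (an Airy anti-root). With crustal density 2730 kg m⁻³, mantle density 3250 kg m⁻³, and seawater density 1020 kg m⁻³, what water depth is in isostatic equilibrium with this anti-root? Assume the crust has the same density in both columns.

4.38 km

Replacing a thickness d of crust by seawater at the top must be balanced by replacing crust with mantle at the base: d (ρ_c − ρ_w) = a (ρ_m − ρ_c).
d = a (ρ_m − ρ_c)/(ρ_c − ρ_w) = 14.4 km × 520/1710 = 4.38 km.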